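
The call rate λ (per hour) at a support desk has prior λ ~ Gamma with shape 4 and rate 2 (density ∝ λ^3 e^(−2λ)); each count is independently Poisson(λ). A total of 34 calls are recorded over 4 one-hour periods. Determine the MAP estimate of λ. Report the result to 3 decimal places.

λ̂_MAP = 6.167

Σxᵢ = 34, n = 4.
Posterior ∝ λ^3e^(−2λ) · λ^34e^(−4λ) = λ^37e^(−6λ), i.e. Gamma(shape=38, rate=6).
The mode of a Gamma(a, b) with a ≥ 1 (shape–rate) is (a−1)/b = 37/6 ≈ 6.167.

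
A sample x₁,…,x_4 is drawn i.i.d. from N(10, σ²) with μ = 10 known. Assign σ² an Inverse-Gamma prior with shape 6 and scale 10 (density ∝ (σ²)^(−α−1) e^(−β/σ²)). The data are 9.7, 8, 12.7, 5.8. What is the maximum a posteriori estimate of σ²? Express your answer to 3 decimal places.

σ̂²_MAP = 2.723

Sum of squared deviations about the known mean: SS = (9.7−10)² + (8−10)² + (12.7−10)² + (5.8−10)² = 29.02.
The Normal likelihood contributes (σ²)^(−n/2) exp(−SS/(2σ²)), so the posterior is Inverse-Gamma(α + n/2, β + SS/2) = Inverse-Gamma(8, 24.51).
The mode of Inverse-Gamma(a, b) is b/(a+1) = 24.51/9 ≈ 2.723.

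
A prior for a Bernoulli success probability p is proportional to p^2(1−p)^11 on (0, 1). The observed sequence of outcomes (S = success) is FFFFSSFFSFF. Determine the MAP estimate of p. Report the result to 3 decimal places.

p̂_MAP = 0.208

The prior density ∝ p^2(1−p)^11 is the kernel of Beta(3, 12).
Data: 3 successes in 11 trials (from the sequence). The binomial likelihood contributes p^3(1−p)^8, so the posterior is Beta(3+3, 12+8) = Beta(6, 20).
For Beta(a, b) with a, b > 1 the mode is (a−1)/(a+b−2) = 5/24 ≈ 0.208.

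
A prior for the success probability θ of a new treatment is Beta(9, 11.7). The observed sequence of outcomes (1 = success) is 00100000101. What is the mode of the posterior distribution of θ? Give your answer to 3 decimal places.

θ̂_MAP = 0.370

Prior: Beta(9, 11.7).
Data: 3 successes in 11 trials (from the sequence). The binomial likelihood contributes θ^3(1−θ)^8, so the posterior is Beta(9+3, 11.7+8) = Beta(12, 19.7).
For Beta(a, b) with a, b > 1 the mode is (a−1)/(a+b−2) = 11/29.7 ≈ 0.370.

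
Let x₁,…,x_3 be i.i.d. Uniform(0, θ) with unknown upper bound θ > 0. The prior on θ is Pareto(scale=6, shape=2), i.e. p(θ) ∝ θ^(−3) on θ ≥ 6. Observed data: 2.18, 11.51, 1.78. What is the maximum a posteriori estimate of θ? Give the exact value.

θ̂_MAP = 11.51

The Uniform(0, θ) likelihood is θ^(−n) for θ ≥ max(xᵢ), zero otherwise. Here max(xᵢ) = 11.51.
Posterior ∝ θ^(−3) · θ^(−3) = θ^(−6) on θ ≥ max(6, 11.51) = 11.51.
This density is strictly decreasing in θ, so the posterior mode lies at the lower boundary of the support.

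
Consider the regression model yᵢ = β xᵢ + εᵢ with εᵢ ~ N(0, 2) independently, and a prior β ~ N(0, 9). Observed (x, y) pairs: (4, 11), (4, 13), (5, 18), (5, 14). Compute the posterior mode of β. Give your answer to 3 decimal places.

log p(β | y) = −Σ(yᵢ − βxᵢ)²/(2·2) − β²/(2·9) + const.
Setting the derivative to zero: Σxᵢ(yᵢ − βxᵢ)/2 − β/9 = 0, so β = Σxᵢyᵢ / (Σxᵢ² + σ²/τ²).
Σxᵢyᵢ = 4·11 + 4·13 + 5·18 + 5·14 = 256; Σxᵢ² = 82; σ²/τ² = 2/9.
β̂_MAP = 256 / (82 + 2/9) = 256/(740/9) = 576/185 ≈ 3.114.

β̂_MAP = 3.114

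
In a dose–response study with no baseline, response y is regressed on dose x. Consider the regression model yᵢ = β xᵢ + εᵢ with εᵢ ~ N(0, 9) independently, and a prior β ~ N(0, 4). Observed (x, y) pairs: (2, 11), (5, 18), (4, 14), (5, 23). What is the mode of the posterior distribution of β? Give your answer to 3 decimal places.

log p(β | y) = −Σ(yᵢ − βxᵢ)²/(2·9) − β²/(2·4) + const.
Setting the derivative to zero: Σxᵢ(yᵢ − βxᵢ)/9 − β/4 = 0, so β = Σxᵢyᵢ / (Σxᵢ² + σ²/τ²).
Σxᵢyᵢ = 2·11 + 5·18 + 4·14 + 5·23 = 283; Σxᵢ² = 70; σ²/τ² = 2.25.
β̂_MAP = 283 / (70 + 2.25) = 283/72.25 ≈ 3.917.

β̂_MAP = 3.917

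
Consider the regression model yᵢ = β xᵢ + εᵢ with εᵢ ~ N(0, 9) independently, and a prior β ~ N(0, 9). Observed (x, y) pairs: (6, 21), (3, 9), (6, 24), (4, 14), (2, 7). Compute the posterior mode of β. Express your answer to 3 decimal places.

log p(β | y) = −Σ(yᵢ − βxᵢ)²/(2·9) − β²/(2·9) + const.
Setting the derivative to zero: Σxᵢ(yᵢ − βxᵢ)/9 − β/9 = 0, so β = Σxᵢyᵢ / (Σxᵢ² + σ²/τ²).
Σxᵢyᵢ = 6·21 + 3·9 + 6·24 + 4·14 + 2·7 = 367; Σxᵢ² = 101; σ²/τ² = 1.
β̂_MAP = 367 / (101 + 1) = 367/102 ≈ 3.598.

β̂_MAP = 3.598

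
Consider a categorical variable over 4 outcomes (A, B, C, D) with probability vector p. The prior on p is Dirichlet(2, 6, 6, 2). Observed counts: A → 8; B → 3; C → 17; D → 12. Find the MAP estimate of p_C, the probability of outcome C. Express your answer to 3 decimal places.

The posterior is Dirichlet(αᵢ + nᵢ) = Dirichlet(10, 9, 23, 14).
For a Dirichlet(a₁,…,a_K) with all aᵢ > 1, the mode has j-th component (aⱼ − 1)/(Σaᵢ − K).
Here Σaᵢ = 56 and K = 4, so p_C = (23 − 1)/(56 − 4) = 22/52 ≈ 0.423.

MAP estimate of p_C = 0.423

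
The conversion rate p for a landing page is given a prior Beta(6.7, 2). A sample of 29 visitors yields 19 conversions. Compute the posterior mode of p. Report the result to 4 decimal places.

Prior: Beta(6.7, 2).
Data: 19 successes in 29 trials. The binomial likelihood contributes p^19(1−p)^10, so the posterior is Beta(6.7+19, 2+10) = Beta(25.7, 12).
For Beta(a, b) with a, b > 1 the mode is (a−1)/(a+b−2) = 24.7/35.7 ≈ 0.6919.

p̂_MAP = 0.6919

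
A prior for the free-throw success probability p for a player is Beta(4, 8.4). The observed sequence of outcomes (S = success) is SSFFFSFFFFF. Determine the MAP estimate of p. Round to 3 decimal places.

Prior: Beta(4, 8.4).
Data: 3 successes in 11 trials (from the sequence). The binomial likelihood contributes p^3(1−p)^8, so the posterior is Beta(4+3, 8.4+8) = Beta(7, 16.4).
For Beta(a, b) with a, b > 1 the mode is (a−1)/(a+b−2) = 6/21.4 ≈ 0.280.

p̂_MAP = 0.280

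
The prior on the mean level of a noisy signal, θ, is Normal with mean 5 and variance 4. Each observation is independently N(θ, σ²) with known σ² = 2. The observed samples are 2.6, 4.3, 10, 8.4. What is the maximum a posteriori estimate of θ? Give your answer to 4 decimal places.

θ̂_MAP = 6.1778

n = 4; x̄ = (2.6 + 4.3 + 10 + 8.4)/4 = 25.3/4 = 6.325.
For a Normal prior and Normal likelihood with known variance, the posterior is Normal; its mode equals its mean, the precision-weighted average.
Prior precision 1/σ₀² = 1/4 = 0.25; data precision n/σ² = 4/2 = 2.
θ̂ = (0.25·5 + 2·6.325) / (0.25 + 2) = 13.9/2.25 = 278/45 ≈ 6.1778.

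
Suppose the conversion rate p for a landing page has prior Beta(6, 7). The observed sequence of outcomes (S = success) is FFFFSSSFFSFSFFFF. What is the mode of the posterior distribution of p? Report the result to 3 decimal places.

Prior: Beta(6, 7).
Data: 5 successes in 16 trials (from the sequence). The binomial likelihood contributes p^5(1−p)^11, so the posterior is Beta(6+5, 7+11) = Beta(11, 18).
For Beta(a, b) with a, b > 1 the mode is (a−1)/(a+b−2) = 10/27 ≈ 0.370.

p̂_MAP = 0.370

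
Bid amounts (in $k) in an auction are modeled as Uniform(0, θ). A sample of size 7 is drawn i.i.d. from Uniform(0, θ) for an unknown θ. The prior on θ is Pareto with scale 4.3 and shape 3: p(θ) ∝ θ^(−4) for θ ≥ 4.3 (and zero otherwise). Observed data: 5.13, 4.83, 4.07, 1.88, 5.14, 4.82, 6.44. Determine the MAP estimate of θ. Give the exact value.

The Uniform(0, θ) likelihood is θ^(−n) for θ ≥ max(xᵢ), zero otherwise. Here max(xᵢ) = 6.44.
Posterior ∝ θ^(−4) · θ^(−7) = θ^(−11) on θ ≥ max(4.3, 6.44) = 6.44.
This density is strictly decreasing in θ, so the posterior mode lies at the lower boundary of the support.

θ̂_MAP = 6.44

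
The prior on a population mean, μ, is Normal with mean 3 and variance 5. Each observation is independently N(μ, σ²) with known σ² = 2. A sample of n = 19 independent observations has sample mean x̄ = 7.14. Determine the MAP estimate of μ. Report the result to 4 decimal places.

μ̂_MAP = 7.0546

n = 19, x̄ = 7.14.
For a Normal prior and Normal likelihood with known variance, the posterior is Normal; its mode equals its mean, the precision-weighted average.
Prior precision 1/σ₀² = 1/5 = 0.2; data precision n/σ² = 19/2 = 9.5.
μ̂ = (0.2·3 + 9.5·7.14) / (0.2 + 9.5) = 68.43/9.7 = 6843/970 ≈ 7.0546.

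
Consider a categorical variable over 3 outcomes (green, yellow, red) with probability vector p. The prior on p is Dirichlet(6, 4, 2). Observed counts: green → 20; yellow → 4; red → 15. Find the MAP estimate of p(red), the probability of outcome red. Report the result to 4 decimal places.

The posterior is Dirichlet(αᵢ + nᵢ) = Dirichlet(26, 8, 17).
For a Dirichlet(a₁,…,a_K) with all aᵢ > 1, the mode has j-th component (aⱼ − 1)/(Σaᵢ − K).
Here Σaᵢ = 51 and K = 3, so p(red) = (17 − 1)/(51 − 3) = 16/48 ≈ 0.3333.

MAP estimate of p(red) = 0.3333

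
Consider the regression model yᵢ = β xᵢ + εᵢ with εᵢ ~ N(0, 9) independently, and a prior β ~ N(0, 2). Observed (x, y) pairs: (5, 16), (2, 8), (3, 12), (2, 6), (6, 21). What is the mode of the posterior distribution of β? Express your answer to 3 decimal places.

log p(β | y) = −Σ(yᵢ − βxᵢ)²/(2·9) − β²/(2·2) + const.
Setting the derivative to zero: Σxᵢ(yᵢ − βxᵢ)/9 − β/2 = 0, so β = Σxᵢyᵢ / (Σxᵢ² + σ²/τ²).
Σxᵢyᵢ = 5·16 + 2·8 + 3·12 + 2·6 + 6·21 = 270; Σxᵢ² = 78; σ²/τ² = 4.5.
β̂_MAP = 270 / (78 + 4.5) = 270/82.5 ≈ 3.273.

β̂_MAP = 3.273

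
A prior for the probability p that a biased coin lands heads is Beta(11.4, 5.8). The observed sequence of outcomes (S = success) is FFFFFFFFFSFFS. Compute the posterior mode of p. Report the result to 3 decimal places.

Prior: Beta(11.4, 5.8).
Data: 2 successes in 13 trials (from the sequence). The binomial likelihood contributes p^2(1−p)^11, so the posterior is Beta(11.4+2, 5.8+11) = Beta(13.4, 16.8).
For Beta(a, b) with a, b > 1 the mode is (a−1)/(a+b−2) = 12.4/28.2 ≈ 0.440.

p̂_MAP = 0.440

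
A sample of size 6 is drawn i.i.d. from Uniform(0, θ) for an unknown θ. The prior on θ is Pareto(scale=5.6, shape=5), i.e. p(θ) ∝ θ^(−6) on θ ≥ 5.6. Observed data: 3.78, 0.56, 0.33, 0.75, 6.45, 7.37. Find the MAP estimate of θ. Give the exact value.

θ̂_MAP = 7.37

The Uniform(0, θ) likelihood is θ^(−n) for θ ≥ max(xᵢ), zero otherwise. Here max(xᵢ) = 7.37.
Posterior ∝ θ^(−6) · θ^(−6) = θ^(−12) on θ ≥ max(5.6, 7.37) = 7.37.
This density is strictly decreasing in θ, so the posterior mode lies at the lower boundary of the support.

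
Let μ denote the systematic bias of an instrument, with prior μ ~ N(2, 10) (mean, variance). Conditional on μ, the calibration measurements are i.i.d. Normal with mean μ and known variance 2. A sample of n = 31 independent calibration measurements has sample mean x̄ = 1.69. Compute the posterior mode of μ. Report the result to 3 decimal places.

μ̂_MAP = 1.692

n = 31, x̄ = 1.69.
For a Normal prior and Normal likelihood with known variance, the posterior is Normal; its mode equals its mean, the precision-weighted average.
Prior precision 1/σ₀² = 1/10 = 0.1; data precision n/σ² = 31/2 = 15.5.
μ̂ = (0.1·2 + 15.5·1.69) / (0.1 + 15.5) = 26.395/15.6 = 5279/3120 ≈ 1.692.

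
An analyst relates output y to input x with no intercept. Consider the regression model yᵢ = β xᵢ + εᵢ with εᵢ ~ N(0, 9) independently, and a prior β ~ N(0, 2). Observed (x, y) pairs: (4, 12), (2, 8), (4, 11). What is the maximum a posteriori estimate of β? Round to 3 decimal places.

β̂_MAP = 2.667

log p(β | y) = −Σ(yᵢ − βxᵢ)²/(2·9) − β²/(2·2) + const.
Setting the derivative to zero: Σxᵢ(yᵢ − βxᵢ)/9 − β/2 = 0, so β = Σxᵢyᵢ / (Σxᵢ² + σ²/τ²).
Σxᵢyᵢ = 4·12 + 2·8 + 4·11 = 108; Σxᵢ² = 36; σ²/τ² = 4.5.
β̂_MAP = 108 / (36 + 4.5) = 108/40.5 ≈ 2.667.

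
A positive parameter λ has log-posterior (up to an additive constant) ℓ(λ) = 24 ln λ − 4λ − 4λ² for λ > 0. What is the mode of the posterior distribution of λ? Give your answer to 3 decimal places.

λ̂_MAP = 1.500

ℓ'(λ) = 24/λ − 4 − 8λ. Setting this to zero and multiplying by λ: 8λ² + 4λ − 24 = 0.
λ = (−4 + √(4² + 4·8·24)) / (2·8) = (−4 + √784) / 16 = (−4 + 28)/16 = 3/2.
ℓ''(λ) = −24/λ² − 8 < 0, confirming a maximum.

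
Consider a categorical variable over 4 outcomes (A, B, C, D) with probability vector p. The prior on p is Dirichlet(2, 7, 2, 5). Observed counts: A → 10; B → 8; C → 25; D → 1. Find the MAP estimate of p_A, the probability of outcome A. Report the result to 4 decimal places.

The posterior is Dirichlet(αᵢ + nᵢ) = Dirichlet(12, 15, 27, 6).
For a Dirichlet(a₁,…,a_K) with all aᵢ > 1, the mode has j-th component (aⱼ − 1)/(Σaᵢ − K).
Here Σaᵢ = 60 and K = 4, so p_A = (12 − 1)/(60 − 4) = 11/56 ≈ 0.1964.

MAP estimate of p_A = 0.1964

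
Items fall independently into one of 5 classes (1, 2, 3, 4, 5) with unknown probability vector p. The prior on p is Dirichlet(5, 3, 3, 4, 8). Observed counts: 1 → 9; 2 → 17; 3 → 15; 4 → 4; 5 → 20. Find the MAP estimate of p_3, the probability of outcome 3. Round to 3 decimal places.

The posterior is Dirichlet(αᵢ + nᵢ) = Dirichlet(14, 20, 18, 8, 28).
For a Dirichlet(a₁,…,a_K) with all aᵢ > 1, the mode has j-th component (aⱼ − 1)/(Σaᵢ − K).
Here Σaᵢ = 88 and K = 5, so p_3 = (18 − 1)/(88 − 5) = 17/83 ≈ 0.205.

MAP estimate: 0.205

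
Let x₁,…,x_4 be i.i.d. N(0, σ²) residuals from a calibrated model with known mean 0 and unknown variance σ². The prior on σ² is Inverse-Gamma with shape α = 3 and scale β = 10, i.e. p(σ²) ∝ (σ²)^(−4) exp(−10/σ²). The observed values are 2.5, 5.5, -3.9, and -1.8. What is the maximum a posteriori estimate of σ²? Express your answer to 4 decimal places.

Sum of squared deviations about the known mean: SS = (2.5−0)² + (5.5−0)² + (-3.9−0)² + (-1.8−0)² = 54.95.
The Normal likelihood contributes (σ²)^(−n/2) exp(−SS/(2σ²)), so the posterior is Inverse-Gamma(α + n/2, β + SS/2) = Inverse-Gamma(5, 37.475).
The mode of Inverse-Gamma(a, b) is b/(a+1) = 37.475/6 ≈ 6.2458.

σ̂²_MAP = 6.2458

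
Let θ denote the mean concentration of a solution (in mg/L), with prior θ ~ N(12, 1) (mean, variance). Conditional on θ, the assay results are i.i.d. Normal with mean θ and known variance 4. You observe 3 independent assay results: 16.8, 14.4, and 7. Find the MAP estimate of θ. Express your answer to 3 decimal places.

θ̂_MAP = 12.314

n = 3; x̄ = (16.8 + 14.4 + 7)/3 = 38.2/3 = 191/15 ≈ 12.7333.
For a Normal prior and Normal likelihood with known variance, the posterior is Normal; its mode equals its mean, the precision-weighted average.
Prior precision 1/σ₀² = 1/1 = 1; data precision n/σ² = 3/4 = 0.75.
θ̂ = (1·12 + 0.75·(191/15)) / (1 + 0.75) = 21.55/1.75 = 431/35 ≈ 12.314.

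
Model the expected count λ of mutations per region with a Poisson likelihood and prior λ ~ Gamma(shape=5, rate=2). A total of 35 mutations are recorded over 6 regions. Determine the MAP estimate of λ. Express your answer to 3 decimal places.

Σxᵢ = 35, n = 6.
Posterior ∝ λ^4e^(−2λ) · λ^35e^(−6λ) = λ^39e^(−8λ), i.e. Gamma(shape=40, rate=8).
The mode of a Gamma(a, b) with a ≥ 1 (shape–rate) is (a−1)/b = 39/8 ≈ 4.875.

λ̂_MAP = 4.875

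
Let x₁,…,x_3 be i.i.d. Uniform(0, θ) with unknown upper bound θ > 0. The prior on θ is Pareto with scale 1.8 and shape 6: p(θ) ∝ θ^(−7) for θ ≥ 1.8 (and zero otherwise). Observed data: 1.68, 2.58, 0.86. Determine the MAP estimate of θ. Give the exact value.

θ̂_MAP = 2.58

The Uniform(0, θ) likelihood is θ^(−n) for θ ≥ max(xᵢ), zero otherwise. Here max(xᵢ) = 2.58.
Posterior ∝ θ^(−7) · θ^(−3) = θ^(−10) on θ ≥ max(1.8, 2.58) = 2.58.
This density is strictly decreasing in θ, so the posterior mode lies at the lower boundary of the support.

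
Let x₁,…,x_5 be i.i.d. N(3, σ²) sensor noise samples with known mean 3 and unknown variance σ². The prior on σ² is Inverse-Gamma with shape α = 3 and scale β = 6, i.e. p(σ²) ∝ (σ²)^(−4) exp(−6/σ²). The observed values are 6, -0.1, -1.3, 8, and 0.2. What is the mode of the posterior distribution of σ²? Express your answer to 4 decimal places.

σ̂²_MAP = 6.3031

Sum of squared deviations about the known mean: SS = (6−3)² + (-0.1−3)² + (-1.3−3)² + (8−3)² + (0.2−3)² = 69.94.
The Normal likelihood contributes (σ²)^(−n/2) exp(−SS/(2σ²)), so the posterior is Inverse-Gamma(α + n/2, β + SS/2) = Inverse-Gamma(5.5, 40.97).
The mode of Inverse-Gamma(a, b) is b/(a+1) = 40.97/6.5 ≈ 6.3031.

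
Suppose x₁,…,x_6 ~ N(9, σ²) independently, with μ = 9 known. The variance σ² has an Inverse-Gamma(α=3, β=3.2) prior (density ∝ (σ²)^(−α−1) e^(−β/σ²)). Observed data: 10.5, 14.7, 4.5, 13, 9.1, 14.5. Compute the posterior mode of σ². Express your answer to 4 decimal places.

σ̂²_MAP = 7.6893

Sum of squared deviations about the known mean: SS = (10.5−9)² + (14.7−9)² + (4.5−9)² + (13−9)² + (9.1−9)² + (14.5−9)² = 101.25.
The Normal likelihood contributes (σ²)^(−n/2) exp(−SS/(2σ²)), so the posterior is Inverse-Gamma(α + n/2, β + SS/2) = Inverse-Gamma(6, 53.825).
The mode of Inverse-Gamma(a, b) is b/(a+1) = 53.825/7 ≈ 7.6893.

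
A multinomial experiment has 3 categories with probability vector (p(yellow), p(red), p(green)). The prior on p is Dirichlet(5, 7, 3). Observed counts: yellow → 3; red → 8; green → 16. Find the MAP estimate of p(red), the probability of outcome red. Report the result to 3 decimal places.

MAP estimate of p(red) = 0.359

The posterior is Dirichlet(αᵢ + nᵢ) = Dirichlet(8, 15, 19).
For a Dirichlet(a₁,…,a_K) with all aᵢ > 1, the mode has j-th component (aⱼ − 1)/(Σaᵢ − K).
Here Σaᵢ = 42 and K = 3, so p(red) = (15 − 1)/(42 − 3) = 14/39 ≈ 0.359.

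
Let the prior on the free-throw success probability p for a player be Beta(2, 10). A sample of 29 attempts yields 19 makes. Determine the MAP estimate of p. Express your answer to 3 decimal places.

Prior: Beta(2, 10).
Data: 19 successes in 29 trials. The binomial likelihood contributes p^19(1−p)^10, so the posterior is Beta(2+19, 10+10) = Beta(21, 20).
For Beta(a, b) with a, b > 1 the mode is (a−1)/(a+b−2) = 20/39 ≈ 0.513.

p̂_MAP = 0.513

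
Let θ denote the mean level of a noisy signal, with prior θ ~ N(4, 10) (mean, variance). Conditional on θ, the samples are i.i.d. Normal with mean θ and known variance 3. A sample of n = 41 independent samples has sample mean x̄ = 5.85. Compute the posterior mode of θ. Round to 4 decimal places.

θ̂_MAP = 5.8366

n = 41, x̄ = 5.85.
For a Normal prior and Normal likelihood with known variance, the posterior is Normal; its mode equals its mean, the precision-weighted average.
Prior precision 1/σ₀² = 1/10 = 0.1; data precision n/σ² = 41/3.
θ̂ = (0.1·4 + (41/3)·5.85) / (0.1 + 41/3) = 80.35/(413/30) = 4821/826 ≈ 5.8366.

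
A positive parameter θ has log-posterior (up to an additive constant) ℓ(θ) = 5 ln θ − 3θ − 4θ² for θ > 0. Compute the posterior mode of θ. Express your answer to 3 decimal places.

ℓ'(θ) = 5/θ − 3 − 8θ. Setting this to zero and multiplying by θ: 8θ² + 3θ − 5 = 0.
θ = (−3 + √(3² + 4·8·5)) / (2·8) = (−3 + √169) / 16 = (−3 + 13)/16 = 5/8.
ℓ''(θ) = −5/θ² − 8 < 0, confirming a maximum.

θ̂_MAP = 0.625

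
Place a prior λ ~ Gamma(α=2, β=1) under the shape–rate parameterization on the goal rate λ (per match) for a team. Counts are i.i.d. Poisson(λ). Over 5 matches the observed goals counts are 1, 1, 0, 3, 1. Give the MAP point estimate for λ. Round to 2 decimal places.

λ̂_MAP = 1.17

Σxᵢ = 1+1+0+3+1 = 6, with n = 5.
Posterior ∝ λe^(−1λ) · λ^6e^(−5λ) = λ^7e^(−6λ), i.e. Gamma(shape=8, rate=6).
The mode of a Gamma(a, b) with a ≥ 1 (shape–rate) is (a−1)/b = 7/6 ≈ 1.17.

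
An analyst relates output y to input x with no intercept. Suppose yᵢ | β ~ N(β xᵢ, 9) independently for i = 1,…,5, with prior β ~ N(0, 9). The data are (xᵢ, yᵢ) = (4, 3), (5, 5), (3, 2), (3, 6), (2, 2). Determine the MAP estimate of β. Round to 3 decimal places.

log p(β | y) = −Σ(yᵢ − βxᵢ)²/(2·9) − β²/(2·9) + const.
Setting the derivative to zero: Σxᵢ(yᵢ − βxᵢ)/9 − β/9 = 0, so β = Σxᵢyᵢ / (Σxᵢ² + σ²/τ²).
Σxᵢyᵢ = 4·3 + 5·5 + 3·2 + 3·6 + 2·2 = 65; Σxᵢ² = 63; σ²/τ² = 1.
β̂_MAP = 65 / (63 + 1) = 65/64 ≈ 1.016.

β̂_MAP = 1.016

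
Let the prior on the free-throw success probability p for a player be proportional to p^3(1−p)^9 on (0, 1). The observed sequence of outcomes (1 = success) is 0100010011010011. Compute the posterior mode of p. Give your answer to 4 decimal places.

p̂_MAP = 0.3571

The prior density ∝ p^3(1−p)^9 is the kernel of Beta(4, 10).
Data: 7 successes in 16 trials (from the sequence). The binomial likelihood contributes p^7(1−p)^9, so the posterior is Beta(4+7, 10+9) = Beta(11, 19).
For Beta(a, b) with a, b > 1 the mode is (a−1)/(a+b−2) = 10/28 ≈ 0.3571.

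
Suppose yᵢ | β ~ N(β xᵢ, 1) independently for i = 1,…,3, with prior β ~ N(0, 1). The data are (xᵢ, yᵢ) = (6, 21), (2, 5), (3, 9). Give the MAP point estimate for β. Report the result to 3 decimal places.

log p(β | y) = −Σ(yᵢ − βxᵢ)²/(2·1) − β²/(2·1) + const.
Setting the derivative to zero: Σxᵢ(yᵢ − βxᵢ)/1 − β/1 = 0, so β = Σxᵢyᵢ / (Σxᵢ² + σ²/τ²).
Σxᵢyᵢ = 6·21 + 2·5 + 3·9 = 163; Σxᵢ² = 49; σ²/τ² = 1.
β̂_MAP = 163 / (49 + 1) = 163/50 ≈ 3.260.

β̂_MAP = 3.260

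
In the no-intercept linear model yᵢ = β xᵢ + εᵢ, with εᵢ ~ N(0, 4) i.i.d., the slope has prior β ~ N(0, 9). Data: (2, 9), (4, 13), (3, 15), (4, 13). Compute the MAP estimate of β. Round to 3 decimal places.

β̂_MAP = 3.675

log p(β | y) = −Σ(yᵢ − βxᵢ)²/(2·4) − β²/(2·9) + const.
Setting the derivative to zero: Σxᵢ(yᵢ − βxᵢ)/4 − β/9 = 0, so β = Σxᵢyᵢ / (Σxᵢ² + σ²/τ²).
Σxᵢyᵢ = 2·9 + 4·13 + 3·15 + 4·13 = 167; Σxᵢ² = 45; σ²/τ² = 4/9.
β̂_MAP = 167 / (45 + 4/9) = 167/(409/9) = 1503/409 ≈ 3.675.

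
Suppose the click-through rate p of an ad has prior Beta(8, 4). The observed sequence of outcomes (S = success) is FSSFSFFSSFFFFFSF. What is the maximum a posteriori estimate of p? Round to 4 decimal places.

p̂_MAP = 0.5000

Prior: Beta(8, 4).
Data: 6 successes in 16 trials (from the sequence). The binomial likelihood contributes p^6(1−p)^10, so the posterior is Beta(8+6, 4+10) = Beta(14, 14).
For Beta(a, b) with a, b > 1 the mode is (a−1)/(a+b−2) = 13/26 ≈ 0.5000.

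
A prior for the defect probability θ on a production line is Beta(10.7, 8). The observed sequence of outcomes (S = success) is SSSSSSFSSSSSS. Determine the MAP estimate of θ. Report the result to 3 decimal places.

θ̂_MAP = 0.731

Prior: Beta(10.7, 8).
Data: 12 successes in 13 trials (from the sequence). The binomial likelihood contributes θ^12(1−θ)^1, so the posterior is Beta(10.7+12, 8+1) = Beta(22.7, 9).
For Beta(a, b) with a, b > 1 the mode is (a−1)/(a+b−2) = 21.7/29.7 ≈ 0.731.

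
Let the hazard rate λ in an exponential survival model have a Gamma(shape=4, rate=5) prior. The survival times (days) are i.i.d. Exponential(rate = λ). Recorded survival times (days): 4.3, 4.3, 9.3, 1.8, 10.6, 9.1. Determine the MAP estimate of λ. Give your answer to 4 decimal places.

λ̂_MAP = 0.2027

The Exponential(rate=λ) likelihood is ∝ λ^n e^(−λΣtᵢ). Here n = 6 and Σtᵢ = 4.3 + 4.3 + 9.3 + 1.8 + 10.6 + 9.1 = 39.4.
Posterior ∝ λ^3e^(−5λ) · λ^6e^(−39.4λ) = λ^9e^(−44.4λ), i.e. Gamma(10, 44.4).
Mode = (a−1)/b = 9/44.4 ≈ 0.2027.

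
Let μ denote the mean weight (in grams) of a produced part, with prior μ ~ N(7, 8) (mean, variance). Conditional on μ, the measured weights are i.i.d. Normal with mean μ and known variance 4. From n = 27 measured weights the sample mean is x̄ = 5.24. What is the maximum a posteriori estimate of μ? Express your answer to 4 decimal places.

μ̂_MAP = 5.2720

n = 27, x̄ = 5.24.
For a Normal prior and Normal likelihood with known variance, the posterior is Normal; its mode equals its mean, the precision-weighted average.
Prior precision 1/σ₀² = 1/8 = 0.125; data precision n/σ² = 27/4 = 6.75.
μ̂ = (0.125·7 + 6.75·5.24) / (0.125 + 6.75) = 36.245/6.875 = 5.2720.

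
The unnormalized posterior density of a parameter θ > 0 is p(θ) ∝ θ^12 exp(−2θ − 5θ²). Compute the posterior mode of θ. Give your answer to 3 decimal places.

θ̂_MAP = 1.000

ℓ'(θ) = 12/θ − 2 − 10θ. Setting this to zero and multiplying by θ: 10θ² + 2θ − 12 = 0.
θ = (−2 + √(2² + 4·10·12)) / (2·10) = (−2 + √484) / 20 = (−2 + 22)/20 = 1.
ℓ''(θ) = −12/θ² − 10 < 0, confirming a maximum.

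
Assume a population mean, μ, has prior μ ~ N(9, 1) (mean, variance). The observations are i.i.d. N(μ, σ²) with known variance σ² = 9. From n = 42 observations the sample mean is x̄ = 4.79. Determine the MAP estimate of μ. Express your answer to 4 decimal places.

μ̂_MAP = 5.5329

n = 42, x̄ = 4.79.
For a Normal prior and Normal likelihood with known variance, the posterior is Normal; its mode equals its mean, the precision-weighted average.
Prior precision 1/σ₀² = 1/1 = 1; data precision n/σ² = 42/9 = 14/3.
μ̂ = (1·9 + (14/3)·4.79) / (1 + 14/3) = (4703/150)/(17/3) = 4703/850 ≈ 5.5329.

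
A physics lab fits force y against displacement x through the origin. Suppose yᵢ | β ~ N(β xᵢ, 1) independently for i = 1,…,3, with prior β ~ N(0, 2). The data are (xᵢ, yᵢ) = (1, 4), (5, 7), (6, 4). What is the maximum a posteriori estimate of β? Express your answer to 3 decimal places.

β̂_MAP = 1.008

log p(β | y) = −Σ(yᵢ − βxᵢ)²/(2·1) − β²/(2·2) + const.
Setting the derivative to zero: Σxᵢ(yᵢ − βxᵢ)/1 − β/2 = 0, so β = Σxᵢyᵢ / (Σxᵢ² + σ²/τ²).
Σxᵢyᵢ = 1·4 + 5·7 + 6·4 = 63; Σxᵢ² = 62; σ²/τ² = 0.5.
β̂_MAP = 63 / (62 + 0.5) = 63/62.5 ≈ 1.008.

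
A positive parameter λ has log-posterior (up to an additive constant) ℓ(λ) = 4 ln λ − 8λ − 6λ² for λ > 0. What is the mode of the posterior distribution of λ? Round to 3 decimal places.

λ̂_MAP = 0.333

ℓ'(λ) = 4/λ − 8 − 12λ. Setting this to zero and multiplying by λ: 12λ² + 8λ − 4 = 0.
λ = (−8 + √(8² + 4·12·4)) / (2·12) = (−8 + √256) / 24 = (−8 + 16)/24 = 1/3.
ℓ''(λ) = −4/λ² − 12 < 0, confirming a maximum.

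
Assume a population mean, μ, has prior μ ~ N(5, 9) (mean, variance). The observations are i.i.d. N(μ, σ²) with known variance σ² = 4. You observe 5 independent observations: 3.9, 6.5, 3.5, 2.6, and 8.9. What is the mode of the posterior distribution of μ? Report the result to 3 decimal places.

n = 5; x̄ = (3.9 + 6.5 + 3.5 + 2.6 + 8.9)/5 = 25.4/5 = 5.08.
For a Normal prior and Normal likelihood with known variance, the posterior is Normal; its mode equals its mean, the precision-weighted average.
Prior precision 1/σ₀² = 1/9; data precision n/σ² = 5/4 = 1.25.
μ̂ = ((1/9)·5 + 1.25·5.08) / (1/9 + 1.25) = (1243/180)/(49/36) = 1243/245 ≈ 5.073.

μ̂_MAP = 5.073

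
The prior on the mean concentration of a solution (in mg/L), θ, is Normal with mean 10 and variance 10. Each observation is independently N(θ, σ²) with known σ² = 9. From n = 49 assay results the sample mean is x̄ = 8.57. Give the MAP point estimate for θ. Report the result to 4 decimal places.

n = 49, x̄ = 8.57.
For a Normal prior and Normal likelihood with known variance, the posterior is Normal; its mode equals its mean, the precision-weighted average.
Prior precision 1/σ₀² = 1/10 = 0.1; data precision n/σ² = 49/9.
θ̂ = (0.1·10 + (49/9)·8.57) / (0.1 + 49/9) = (42893/900)/(499/90) = 42893/4990 ≈ 8.5958.

θ̂_MAP = 8.5958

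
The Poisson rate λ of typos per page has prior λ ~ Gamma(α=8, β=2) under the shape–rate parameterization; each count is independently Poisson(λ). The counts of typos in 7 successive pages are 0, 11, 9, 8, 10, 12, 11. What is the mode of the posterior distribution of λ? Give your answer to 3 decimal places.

λ̂_MAP = 7.556

Σxᵢ = 0+11+9+8+10+12+11 = 61, with n = 7.
Posterior ∝ λ^7e^(−2λ) · λ^61e^(−7λ) = λ^68e^(−9λ), i.e. Gamma(shape=69, rate=9).
The mode of a Gamma(a, b) with a ≥ 1 (shape–rate) is (a−1)/b = 68/9 ≈ 7.556.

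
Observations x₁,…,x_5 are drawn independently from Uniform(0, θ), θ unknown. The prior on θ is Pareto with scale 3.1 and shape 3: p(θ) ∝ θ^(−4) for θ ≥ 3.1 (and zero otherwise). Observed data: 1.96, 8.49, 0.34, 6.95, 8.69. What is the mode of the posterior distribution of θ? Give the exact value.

θ̂_MAP = 8.69

The Uniform(0, θ) likelihood is θ^(−n) for θ ≥ max(xᵢ), zero otherwise. Here max(xᵢ) = 8.69.
Posterior ∝ θ^(−4) · θ^(−5) = θ^(−9) on θ ≥ max(3.1, 8.69) = 8.69.
This density is strictly decreasing in θ, so the posterior mode lies at the lower boundary of the support.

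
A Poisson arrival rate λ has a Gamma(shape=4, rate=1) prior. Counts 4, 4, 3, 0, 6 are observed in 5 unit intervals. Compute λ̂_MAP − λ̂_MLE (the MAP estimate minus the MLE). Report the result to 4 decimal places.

MAP − MLE = -0.0667

Σxᵢ = 17. Posterior is Gamma(21, 6); MAP = (21−1)/6 = 20/6 ≈ 3.33333.
MLE = x̄ = 17/5 ≈ 3.40000.
Difference = 20/6 − 17/5 = -1/15 ≈ -0.0667.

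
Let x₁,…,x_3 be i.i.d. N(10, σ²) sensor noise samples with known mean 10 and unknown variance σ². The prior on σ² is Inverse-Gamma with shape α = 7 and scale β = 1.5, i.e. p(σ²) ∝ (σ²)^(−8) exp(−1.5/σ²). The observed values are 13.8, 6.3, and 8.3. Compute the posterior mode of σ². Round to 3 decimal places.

σ̂²_MAP = 1.791

Sum of squared deviations about the known mean: SS = (13.8−10)² + (6.3−10)² + (8.3−10)² = 31.02.
The Normal likelihood contributes (σ²)^(−n/2) exp(−SS/(2σ²)), so the posterior is Inverse-Gamma(α + n/2, β + SS/2) = Inverse-Gamma(8.5, 17.01).
The mode of Inverse-Gamma(a, b) is b/(a+1) = 17.01/9.5 ≈ 1.791.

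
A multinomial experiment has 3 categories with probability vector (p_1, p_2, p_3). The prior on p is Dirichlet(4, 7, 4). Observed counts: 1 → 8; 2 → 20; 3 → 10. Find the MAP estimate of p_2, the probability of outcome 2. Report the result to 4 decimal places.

The posterior is Dirichlet(αᵢ + nᵢ) = Dirichlet(12, 27, 14).
For a Dirichlet(a₁,…,a_K) with all aᵢ > 1, the mode has j-th component (aⱼ − 1)/(Σaᵢ − K).
Here Σaᵢ = 53 and K = 3, so p_2 = (27 − 1)/(53 − 3) = 26/50 ≈ 0.5200.

MAP estimate: 0.5200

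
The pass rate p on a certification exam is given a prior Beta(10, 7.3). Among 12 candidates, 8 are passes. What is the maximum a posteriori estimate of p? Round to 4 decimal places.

p̂_MAP = 0.6227

Prior: Beta(10, 7.3).
Data: 8 successes in 12 trials. The binomial likelihood contributes p^8(1−p)^4, so the posterior is Beta(10+8, 7.3+4) = Beta(18, 11.3).
For Beta(a, b) with a, b > 1 the mode is (a−1)/(a+b−2) = 17/27.3 ≈ 0.6227.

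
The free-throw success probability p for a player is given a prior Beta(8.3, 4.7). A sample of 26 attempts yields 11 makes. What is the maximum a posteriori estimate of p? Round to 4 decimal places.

p̂_MAP = 0.4946

Prior: Beta(8.3, 4.7).
Data: 11 successes in 26 trials. The binomial likelihood contributes p^11(1−p)^15, so the posterior is Beta(8.3+11, 4.7+15) = Beta(19.3, 19.7).
For Beta(a, b) with a, b > 1 the mode is (a−1)/(a+b−2) = 18.3/37 ≈ 0.4946.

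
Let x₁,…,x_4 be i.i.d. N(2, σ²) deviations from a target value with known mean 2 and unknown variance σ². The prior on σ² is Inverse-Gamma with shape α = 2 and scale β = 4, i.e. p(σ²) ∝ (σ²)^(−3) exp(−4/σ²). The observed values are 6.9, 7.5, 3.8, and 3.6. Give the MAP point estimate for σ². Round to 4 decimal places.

Sum of squared deviations about the known mean: SS = (6.9−2)² + (7.5−2)² + (3.8−2)² + (3.6−2)² = 60.06.
The Normal likelihood contributes (σ²)^(−n/2) exp(−SS/(2σ²)), so the posterior is Inverse-Gamma(α + n/2, β + SS/2) = Inverse-Gamma(4, 34.03).
The mode of Inverse-Gamma(a, b) is b/(a+1) = 34.03/5 ≈ 6.8060.

σ̂²_MAP = 6.8060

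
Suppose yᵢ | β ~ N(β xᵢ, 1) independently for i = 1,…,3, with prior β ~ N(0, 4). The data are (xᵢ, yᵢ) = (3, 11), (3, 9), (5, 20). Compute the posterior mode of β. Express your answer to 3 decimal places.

β̂_MAP = 3.699

log p(β | y) = −Σ(yᵢ − βxᵢ)²/(2·1) − β²/(2·4) + const.
Setting the derivative to zero: Σxᵢ(yᵢ − βxᵢ)/1 − β/4 = 0, so β = Σxᵢyᵢ / (Σxᵢ² + σ²/τ²).
Σxᵢyᵢ = 3·11 + 3·9 + 5·20 = 160; Σxᵢ² = 43; σ²/τ² = 0.25.
β̂_MAP = 160 / (43 + 0.25) = 160/43.25 ≈ 3.699.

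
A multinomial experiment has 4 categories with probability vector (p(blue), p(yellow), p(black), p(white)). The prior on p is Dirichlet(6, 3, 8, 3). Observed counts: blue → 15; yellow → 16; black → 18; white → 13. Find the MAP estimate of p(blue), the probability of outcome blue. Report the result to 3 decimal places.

MAP estimate of p(blue) = 0.256

The posterior is Dirichlet(αᵢ + nᵢ) = Dirichlet(21, 19, 26, 16).
For a Dirichlet(a₁,…,a_K) with all aᵢ > 1, the mode has j-th component (aⱼ − 1)/(Σaᵢ − K).
Here Σaᵢ = 82 and K = 4, so p(blue) = (21 − 1)/(82 − 4) = 20/78 ≈ 0.256.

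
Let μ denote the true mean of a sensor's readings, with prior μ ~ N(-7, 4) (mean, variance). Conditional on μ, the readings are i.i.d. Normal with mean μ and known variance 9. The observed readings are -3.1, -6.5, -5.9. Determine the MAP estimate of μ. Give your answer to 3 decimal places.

n = 3; x̄ = ((-3.1) + (-6.5) + (-5.9))/3 = -15.5/3 = -31/6 ≈ -5.1667.
For a Normal prior and Normal likelihood with known variance, the posterior is Normal; its mode equals its mean, the precision-weighted average.
Prior precision 1/σ₀² = 1/4 = 0.25; data precision n/σ² = 3/9 = 1/3.
μ̂ = (0.25·(-7) + (1/3)·(-31/6)) / (0.25 + 1/3) = (-125/36)/(7/12) = -125/21 ≈ -5.952.

μ̂_MAP = -5.952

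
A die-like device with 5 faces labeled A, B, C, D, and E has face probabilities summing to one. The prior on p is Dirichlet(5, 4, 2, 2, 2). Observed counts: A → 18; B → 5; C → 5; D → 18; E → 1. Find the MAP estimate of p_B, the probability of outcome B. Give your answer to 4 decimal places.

MAP estimate of p_B = 0.1404

The posterior is Dirichlet(αᵢ + nᵢ) = Dirichlet(23, 9, 7, 20, 3).
For a Dirichlet(a₁,…,a_K) with all aᵢ > 1, the mode has j-th component (aⱼ − 1)/(Σaᵢ − K).
Here Σaᵢ = 62 and K = 5, so p_B = (9 − 1)/(62 − 5) = 8/57 ≈ 0.1404.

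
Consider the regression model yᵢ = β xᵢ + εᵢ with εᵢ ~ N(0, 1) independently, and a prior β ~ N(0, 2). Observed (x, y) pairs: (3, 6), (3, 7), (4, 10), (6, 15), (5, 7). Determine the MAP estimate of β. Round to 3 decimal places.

log p(β | y) = −Σ(yᵢ − βxᵢ)²/(2·1) − β²/(2·2) + const.
Setting the derivative to zero: Σxᵢ(yᵢ − βxᵢ)/1 − β/2 = 0, so β = Σxᵢyᵢ / (Σxᵢ² + σ²/τ²).
Σxᵢyᵢ = 3·6 + 3·7 + 4·10 + 6·15 + 5·7 = 204; Σxᵢ² = 95; σ²/τ² = 0.5.
β̂_MAP = 204 / (95 + 0.5) = 204/95.5 ≈ 2.136.

β̂_MAP = 2.136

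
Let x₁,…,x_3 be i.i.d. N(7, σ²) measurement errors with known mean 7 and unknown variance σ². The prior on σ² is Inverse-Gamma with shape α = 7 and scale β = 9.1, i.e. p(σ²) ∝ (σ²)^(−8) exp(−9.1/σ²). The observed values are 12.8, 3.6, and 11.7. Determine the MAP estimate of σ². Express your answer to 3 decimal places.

Sum of squared deviations about the known mean: SS = (12.8−7)² + (3.6−7)² + (11.7−7)² = 67.29.
The Normal likelihood contributes (σ²)^(−n/2) exp(−SS/(2σ²)), so the posterior is Inverse-Gamma(α + n/2, β + SS/2) = Inverse-Gamma(8.5, 42.745).
The mode of Inverse-Gamma(a, b) is b/(a+1) = 42.745/9.5 ≈ 4.499.

σ̂²_MAP = 4.499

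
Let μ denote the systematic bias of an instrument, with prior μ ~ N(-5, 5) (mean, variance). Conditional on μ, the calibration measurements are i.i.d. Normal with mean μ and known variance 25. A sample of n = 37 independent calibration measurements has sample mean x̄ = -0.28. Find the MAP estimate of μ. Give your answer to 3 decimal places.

μ̂_MAP = -0.842

n = 37, x̄ = -0.28.
For a Normal prior and Normal likelihood with known variance, the posterior is Normal; its mode equals its mean, the precision-weighted average.
Prior precision 1/σ₀² = 1/5 = 0.2; data precision n/σ² = 37/25 = 1.48.
μ̂ = (0.2·(-5) + 1.48·(-0.28)) / (0.2 + 1.48) = (-1.4144)/1.68 = -442/525 ≈ -0.842.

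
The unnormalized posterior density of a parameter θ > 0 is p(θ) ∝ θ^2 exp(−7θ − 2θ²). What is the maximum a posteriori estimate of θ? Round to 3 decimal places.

θ̂_MAP = 0.250

ℓ'(θ) = 2/θ − 7 − 4θ. Setting this to zero and multiplying by θ: 4θ² + 7θ − 2 = 0.
θ = (−7 + √(7² + 4·4·2)) / (2·4) = (−7 + √81) / 8 = (−7 + 9)/8 = 1/4.
ℓ''(θ) = −2/θ² − 4 < 0, confirming a maximum.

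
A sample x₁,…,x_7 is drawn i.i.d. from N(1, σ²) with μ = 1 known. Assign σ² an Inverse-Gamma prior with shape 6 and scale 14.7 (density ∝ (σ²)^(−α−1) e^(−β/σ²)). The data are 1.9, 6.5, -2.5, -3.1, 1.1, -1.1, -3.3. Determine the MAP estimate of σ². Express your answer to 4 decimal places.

σ̂²_MAP = 5.3538

Sum of squared deviations about the known mean: SS = (1.9−1)² + (6.5−1)² + (-2.5−1)² + (-3.1−1)² + (1.1−1)² + (-1.1−1)² + (-3.3−1)² = 83.03.
The Normal likelihood contributes (σ²)^(−n/2) exp(−SS/(2σ²)), so the posterior is Inverse-Gamma(α + n/2, β + SS/2) = Inverse-Gamma(9.5, 56.215).
The mode of Inverse-Gamma(a, b) is b/(a+1) = 56.215/10.5 ≈ 5.3538.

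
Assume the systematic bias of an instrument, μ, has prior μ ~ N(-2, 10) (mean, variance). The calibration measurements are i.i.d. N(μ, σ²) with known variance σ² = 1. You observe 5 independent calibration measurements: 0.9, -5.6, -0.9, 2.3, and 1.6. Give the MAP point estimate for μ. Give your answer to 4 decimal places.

n = 5; x̄ = (0.9 + (-5.6) + (-0.9) + 2.3 + 1.6)/5 = -1.7/5 = -0.34.
For a Normal prior and Normal likelihood with known variance, the posterior is Normal; its mode equals its mean, the precision-weighted average.
Prior precision 1/σ₀² = 1/10 = 0.1; data precision n/σ² = 5/1 = 5.
μ̂ = (0.1·(-2) + 5·(-0.34)) / (0.1 + 5) = (-1.9)/5.1 = -19/51 ≈ -0.3725.

μ̂_MAP = -0.3725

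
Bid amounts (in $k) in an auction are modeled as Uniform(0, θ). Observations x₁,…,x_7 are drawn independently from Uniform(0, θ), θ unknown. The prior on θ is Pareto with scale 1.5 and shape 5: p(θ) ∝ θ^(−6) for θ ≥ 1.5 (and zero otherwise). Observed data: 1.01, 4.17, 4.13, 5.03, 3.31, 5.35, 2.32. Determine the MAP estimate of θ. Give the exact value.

θ̂_MAP = 5.35

The Uniform(0, θ) likelihood is θ^(−n) for θ ≥ max(xᵢ), zero otherwise. Here max(xᵢ) = 5.35.
Posterior ∝ θ^(−6) · θ^(−7) = θ^(−13) on θ ≥ max(1.5, 5.35) = 5.35.
This density is strictly decreasing in θ, so the posterior mode lies at the lower boundary of the support.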